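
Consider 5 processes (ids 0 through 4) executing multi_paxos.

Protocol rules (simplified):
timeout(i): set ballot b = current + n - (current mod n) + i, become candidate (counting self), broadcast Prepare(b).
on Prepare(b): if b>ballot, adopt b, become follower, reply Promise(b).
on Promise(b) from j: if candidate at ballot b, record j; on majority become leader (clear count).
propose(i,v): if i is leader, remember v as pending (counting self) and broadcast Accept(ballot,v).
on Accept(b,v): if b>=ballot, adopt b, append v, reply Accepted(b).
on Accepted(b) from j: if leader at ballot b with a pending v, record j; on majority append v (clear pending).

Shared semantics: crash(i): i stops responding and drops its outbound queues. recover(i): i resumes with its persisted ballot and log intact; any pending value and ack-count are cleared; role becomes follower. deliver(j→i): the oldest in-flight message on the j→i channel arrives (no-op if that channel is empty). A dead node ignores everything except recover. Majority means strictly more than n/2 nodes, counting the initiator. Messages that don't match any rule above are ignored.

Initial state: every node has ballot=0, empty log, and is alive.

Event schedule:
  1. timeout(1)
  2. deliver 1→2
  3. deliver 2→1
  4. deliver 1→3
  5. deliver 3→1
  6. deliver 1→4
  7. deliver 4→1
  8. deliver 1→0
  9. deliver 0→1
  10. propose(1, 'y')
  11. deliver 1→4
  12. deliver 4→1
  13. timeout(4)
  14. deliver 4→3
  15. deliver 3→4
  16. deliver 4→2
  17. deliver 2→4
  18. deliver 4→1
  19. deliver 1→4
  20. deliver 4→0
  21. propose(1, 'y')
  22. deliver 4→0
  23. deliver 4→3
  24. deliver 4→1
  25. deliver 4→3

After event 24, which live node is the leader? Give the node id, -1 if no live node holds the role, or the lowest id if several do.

4

e1 timeout(1): 1[cand,b=6,-]
e2 deliver 1→2: 2[foll,b=6,-]
e3 deliver 2→1: ·
e4 deliver 1→3: 3[foll,b=6,-]
e5 deliver 3→1: 1[lead,b=6,-]
e6 deliver 1→4: 4[foll,b=6,-]
e7 deliver 4→1: ·
e8 deliver 1→0: 0[foll,b=6,-]
e9 deliver 0→1: ·
e10 propose(1,'y'): ·
e11 deliver 1→4: 4[foll,b=6,y]
e12 deliver 4→1: ·
e13 timeout(4): 4[cand,b=14,y]
e14 deliver 4→3: 3[foll,b=14,-]
e15 deliver 3→4: ·
e16 deliver 4→2: 2[foll,b=14,-]
e17 deliver 2→4: 4[lead,b=14,y]
e18 deliver 4→1: 1[foll,b=14,-]
e19 deliver 1→4: ·
e20 deliver 4→0: 0[foll,b=14,-]
e21 propose(1,'y'): ·
e22 deliver 4→0: ·
e23 deliver 4→3: ·
e24 deliver 4→1: ·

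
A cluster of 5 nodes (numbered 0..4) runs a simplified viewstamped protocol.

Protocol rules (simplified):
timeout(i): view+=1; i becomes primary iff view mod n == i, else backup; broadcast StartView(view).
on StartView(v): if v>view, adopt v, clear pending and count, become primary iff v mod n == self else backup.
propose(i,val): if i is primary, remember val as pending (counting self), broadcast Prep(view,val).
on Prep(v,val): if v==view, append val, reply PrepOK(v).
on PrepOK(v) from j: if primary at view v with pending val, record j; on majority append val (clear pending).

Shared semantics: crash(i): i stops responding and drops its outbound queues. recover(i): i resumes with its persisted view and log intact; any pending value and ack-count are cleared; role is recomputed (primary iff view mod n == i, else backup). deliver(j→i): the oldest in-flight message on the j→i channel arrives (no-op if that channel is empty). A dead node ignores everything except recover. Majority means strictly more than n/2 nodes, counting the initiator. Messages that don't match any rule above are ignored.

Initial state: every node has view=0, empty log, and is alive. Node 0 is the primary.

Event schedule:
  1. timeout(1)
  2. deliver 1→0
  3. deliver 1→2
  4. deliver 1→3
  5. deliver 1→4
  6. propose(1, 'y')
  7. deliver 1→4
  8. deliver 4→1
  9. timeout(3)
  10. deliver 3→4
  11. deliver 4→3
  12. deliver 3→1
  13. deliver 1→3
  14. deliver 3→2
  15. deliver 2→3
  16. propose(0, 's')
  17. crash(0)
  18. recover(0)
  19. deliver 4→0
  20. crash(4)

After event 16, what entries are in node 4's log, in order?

e1 timeout(1): 1[prim,v=1,-]
e2 deliver 1→0: 0[back,v=1,-]
e3 deliver 1→2: 2[back,v=1,-]
e4 deliver 1→3: 3[back,v=1,-]
e5 deliver 1→4: 4[back,v=1,-]
e6 propose(1,'y'): ·
e7 deliver 1→4: 4[back,v=1,y]
e8 deliver 4→1: ·
e9 timeout(3): 3[back,v=2,-]
e10 deliver 3→4: 4[back,v=2,y]
e11 deliver 4→3: ·
e12 deliver 3→1: 1[back,v=2,-]
e13 deliver 1→3: ·
e14 deliver 3→2: 2[prim,v=2,-]
e15 deliver 2→3: ·
e16 propose(0,'s'): ·

y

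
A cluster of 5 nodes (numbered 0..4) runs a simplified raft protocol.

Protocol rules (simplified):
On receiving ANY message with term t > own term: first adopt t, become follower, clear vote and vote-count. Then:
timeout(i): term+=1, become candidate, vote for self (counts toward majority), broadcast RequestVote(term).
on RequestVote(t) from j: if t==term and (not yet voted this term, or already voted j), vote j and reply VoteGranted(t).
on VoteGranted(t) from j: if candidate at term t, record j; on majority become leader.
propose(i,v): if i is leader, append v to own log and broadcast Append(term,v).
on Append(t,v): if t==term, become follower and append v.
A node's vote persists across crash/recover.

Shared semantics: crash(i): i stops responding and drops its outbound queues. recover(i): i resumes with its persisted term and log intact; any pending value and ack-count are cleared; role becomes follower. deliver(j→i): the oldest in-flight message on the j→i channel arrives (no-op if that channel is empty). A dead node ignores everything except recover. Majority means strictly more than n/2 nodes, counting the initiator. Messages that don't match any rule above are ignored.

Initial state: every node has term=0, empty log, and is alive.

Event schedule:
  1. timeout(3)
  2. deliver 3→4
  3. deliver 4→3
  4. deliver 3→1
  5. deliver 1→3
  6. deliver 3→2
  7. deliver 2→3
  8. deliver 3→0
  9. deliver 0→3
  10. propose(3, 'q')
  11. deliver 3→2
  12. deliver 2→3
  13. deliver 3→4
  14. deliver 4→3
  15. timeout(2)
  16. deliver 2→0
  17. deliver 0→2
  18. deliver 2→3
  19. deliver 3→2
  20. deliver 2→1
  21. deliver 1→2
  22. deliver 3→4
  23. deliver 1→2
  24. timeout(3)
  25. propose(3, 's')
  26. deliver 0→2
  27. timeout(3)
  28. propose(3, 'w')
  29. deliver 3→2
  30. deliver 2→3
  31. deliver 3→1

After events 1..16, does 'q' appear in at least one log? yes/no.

yes

[1] timeout(3) → N3(cand t1 [-])
[2] deliver 3→4 → N4(foll t1 [-])
[3] deliver 4→3 → ∅
[4] deliver 3→1 → N1(foll t1 [-])
[5] deliver 1→3 → N3(lead t1 [-])
[6] deliver 3→2 → N2(foll t1 [-])
[7] deliver 2→3 → ∅
[8] deliver 3→0 → N0(foll t1 [-])
[9] deliver 0→3 → ∅
[10] propose(3,'q') → N3(lead t1 [q])
[11] deliver 3→2 → N2(foll t1 [q])
[12] deliver 2→3 → ∅
[13] deliver 3→4 → N4(foll t1 [q])
[14] deliver 4→3 → ∅
[15] timeout(2) → N2(cand t2 [q])
[16] deliver 2→0 → N0(foll t2 [-])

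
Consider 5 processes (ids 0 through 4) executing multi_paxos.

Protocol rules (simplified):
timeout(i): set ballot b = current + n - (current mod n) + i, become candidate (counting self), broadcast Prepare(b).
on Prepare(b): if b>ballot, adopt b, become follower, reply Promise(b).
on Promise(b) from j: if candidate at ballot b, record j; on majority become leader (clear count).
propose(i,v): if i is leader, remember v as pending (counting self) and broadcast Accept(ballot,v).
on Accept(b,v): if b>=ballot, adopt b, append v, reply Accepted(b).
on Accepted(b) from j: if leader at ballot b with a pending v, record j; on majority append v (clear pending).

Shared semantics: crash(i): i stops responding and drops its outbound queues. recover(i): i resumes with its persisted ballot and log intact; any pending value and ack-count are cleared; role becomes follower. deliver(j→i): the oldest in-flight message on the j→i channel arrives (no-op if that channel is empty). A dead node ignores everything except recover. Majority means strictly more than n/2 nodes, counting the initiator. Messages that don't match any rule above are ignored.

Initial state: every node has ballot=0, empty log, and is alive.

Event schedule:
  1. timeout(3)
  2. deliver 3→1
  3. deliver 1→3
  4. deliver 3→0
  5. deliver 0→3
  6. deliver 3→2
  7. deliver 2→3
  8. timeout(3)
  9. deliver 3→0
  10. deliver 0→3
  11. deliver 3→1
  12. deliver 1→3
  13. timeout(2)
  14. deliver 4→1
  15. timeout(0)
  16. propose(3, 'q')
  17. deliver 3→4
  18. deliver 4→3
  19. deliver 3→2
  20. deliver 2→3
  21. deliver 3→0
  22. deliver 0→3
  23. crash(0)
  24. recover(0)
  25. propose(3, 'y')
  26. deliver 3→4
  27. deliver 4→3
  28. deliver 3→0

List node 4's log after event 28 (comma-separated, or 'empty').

empty

e1 timeout(3): 3[cand,b=8,-]
e2 deliver 3→1: 1[foll,b=8,-]
e3 deliver 1→3: ·
e4 deliver 3→0: 0[foll,b=8,-]
e5 deliver 0→3: 3[lead,b=8,-]
e6 deliver 3→2: 2[foll,b=8,-]
e7 deliver 2→3: ·
e8 timeout(3): 3[cand,b=13,-]
e9 deliver 3→0: 0[foll,b=13,-]
e10 deliver 0→3: ·
e11 deliver 3→1: 1[foll,b=13,-]
e12 deliver 1→3: 3[lead,b=13,-]
e13 timeout(2): 2[cand,b=12,-]
e14 deliver 4→1: ·
e15 timeout(0): 0[cand,b=15,-]
e16 propose(3,'q'): ·
e17 deliver 3→4: 4[foll,b=8,-]
e18 deliver 4→3: ·
e19 deliver 3→2: 2[foll,b=13,-]
e20 deliver 2→3: ·
e21 deliver 3→0: ·
e22 deliver 0→3: 3[foll,b=15,-]
e23 crash(0): 0[✗cand,b=15,-]
e24 recover(0): 0[foll,b=15,-]
e25 propose(3,'y'): ·
e26 deliver 3→4: 4[foll,b=13,-]
e27 deliver 4→3: ·
e28 deliver 3→0: ·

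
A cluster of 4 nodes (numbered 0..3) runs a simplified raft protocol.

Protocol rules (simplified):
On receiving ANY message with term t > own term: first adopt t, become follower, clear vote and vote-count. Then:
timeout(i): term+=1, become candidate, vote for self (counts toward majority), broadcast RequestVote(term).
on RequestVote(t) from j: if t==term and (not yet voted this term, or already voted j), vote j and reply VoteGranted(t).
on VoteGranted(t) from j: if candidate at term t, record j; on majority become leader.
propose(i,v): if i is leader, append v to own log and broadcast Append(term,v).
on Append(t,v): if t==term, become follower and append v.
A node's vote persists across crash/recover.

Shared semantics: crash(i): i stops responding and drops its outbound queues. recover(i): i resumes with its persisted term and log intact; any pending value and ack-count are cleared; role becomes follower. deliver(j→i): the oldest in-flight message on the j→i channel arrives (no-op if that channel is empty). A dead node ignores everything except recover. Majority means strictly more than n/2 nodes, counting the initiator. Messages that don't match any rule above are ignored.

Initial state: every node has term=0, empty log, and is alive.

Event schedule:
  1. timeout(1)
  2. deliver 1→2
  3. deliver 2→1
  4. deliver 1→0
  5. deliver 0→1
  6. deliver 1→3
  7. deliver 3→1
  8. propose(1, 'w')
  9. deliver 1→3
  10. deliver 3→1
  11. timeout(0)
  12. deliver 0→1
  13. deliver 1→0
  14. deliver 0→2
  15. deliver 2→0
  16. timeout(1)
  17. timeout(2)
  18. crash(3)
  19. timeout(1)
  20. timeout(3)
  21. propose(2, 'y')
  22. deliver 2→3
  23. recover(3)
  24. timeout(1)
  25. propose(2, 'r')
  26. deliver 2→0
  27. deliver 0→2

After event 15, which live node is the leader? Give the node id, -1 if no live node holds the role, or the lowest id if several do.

after 1 — timeout(1): n1:cand/t1/[-]
after 2 — deliver 1→2: n2:foll/t1/[-]
after 3 — deliver 2→1: ·
after 4 — deliver 1→0: n0:foll/t1/[-]
after 5 — deliver 0→1: n1:lead/t1/[-]
after 6 — deliver 1→3: n3:foll/t1/[-]
after 7 — deliver 3→1: ·
after 8 — propose(1,'w'): n1:lead/t1/[w]
after 9 — deliver 1→3: n3:foll/t1/[w]
after 10 — deliver 3→1: ·
after 11 — timeout(0): n0:cand/t2/[-]
after 12 — deliver 0→1: n1:foll/t2/[w]
after 13 — deliver 1→0: ·
after 14 — deliver 0→2: n2:foll/t2/[-]
after 15 — deliver 2→0: ·

-1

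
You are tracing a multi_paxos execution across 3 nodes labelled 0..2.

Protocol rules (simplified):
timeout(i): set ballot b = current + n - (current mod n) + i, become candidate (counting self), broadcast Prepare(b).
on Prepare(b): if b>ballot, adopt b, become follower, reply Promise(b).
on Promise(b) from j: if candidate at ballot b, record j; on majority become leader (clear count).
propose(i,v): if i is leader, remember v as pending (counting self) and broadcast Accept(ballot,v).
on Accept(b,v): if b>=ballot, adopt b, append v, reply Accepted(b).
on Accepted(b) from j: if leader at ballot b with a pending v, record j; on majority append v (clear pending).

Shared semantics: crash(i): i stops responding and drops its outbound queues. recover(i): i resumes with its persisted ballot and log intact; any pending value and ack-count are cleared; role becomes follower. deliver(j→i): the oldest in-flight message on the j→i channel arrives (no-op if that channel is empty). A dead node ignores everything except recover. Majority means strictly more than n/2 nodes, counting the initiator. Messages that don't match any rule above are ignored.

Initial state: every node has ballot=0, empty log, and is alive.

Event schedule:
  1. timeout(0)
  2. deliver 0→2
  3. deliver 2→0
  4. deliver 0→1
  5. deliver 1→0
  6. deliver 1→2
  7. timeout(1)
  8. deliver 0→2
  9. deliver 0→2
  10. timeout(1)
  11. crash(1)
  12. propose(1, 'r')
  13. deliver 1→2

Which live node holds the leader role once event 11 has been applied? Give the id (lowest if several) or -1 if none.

[1] timeout(0) → N0(cand b3 [-])
[2] deliver 0→2 → N2(foll b3 [-])
[3] deliver 2→0 → N0(lead b3 [-])
[4] deliver 0→1 → N1(foll b3 [-])
[5] deliver 1→0 → ∅
[6] deliver 1→2 → ∅
[7] timeout(1) → N1(cand b7 [-])
[8] deliver 0→2 → ∅
[9] deliver 0→2 → ∅
[10] timeout(1) → N1(cand b10 [-])
[11] crash(1) → N1(✗cand b10 [-])

0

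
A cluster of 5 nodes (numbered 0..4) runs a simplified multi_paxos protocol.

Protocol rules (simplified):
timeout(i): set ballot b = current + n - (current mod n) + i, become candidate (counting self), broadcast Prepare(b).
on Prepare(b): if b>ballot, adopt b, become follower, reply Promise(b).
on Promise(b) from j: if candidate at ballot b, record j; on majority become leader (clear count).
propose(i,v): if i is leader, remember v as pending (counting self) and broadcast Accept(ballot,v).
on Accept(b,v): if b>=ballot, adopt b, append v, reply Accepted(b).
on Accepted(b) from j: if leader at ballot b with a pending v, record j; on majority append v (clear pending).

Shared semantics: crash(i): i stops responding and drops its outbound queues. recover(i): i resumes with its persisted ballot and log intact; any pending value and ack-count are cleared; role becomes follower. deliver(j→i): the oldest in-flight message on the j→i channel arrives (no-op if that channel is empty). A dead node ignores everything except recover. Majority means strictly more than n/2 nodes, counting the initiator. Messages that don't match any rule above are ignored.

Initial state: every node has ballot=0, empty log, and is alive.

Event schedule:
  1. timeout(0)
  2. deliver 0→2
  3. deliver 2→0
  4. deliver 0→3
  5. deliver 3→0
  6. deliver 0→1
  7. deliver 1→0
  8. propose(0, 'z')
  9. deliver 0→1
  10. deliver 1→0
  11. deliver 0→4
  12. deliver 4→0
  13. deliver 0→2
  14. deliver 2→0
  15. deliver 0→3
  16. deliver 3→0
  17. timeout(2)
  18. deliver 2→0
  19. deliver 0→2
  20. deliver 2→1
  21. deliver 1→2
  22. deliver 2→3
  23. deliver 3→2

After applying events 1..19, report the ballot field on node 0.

12

1. timeout(0):  <0:cand b5 ->
2. deliver 0→2:  <2:foll b5 ->
3. deliver 2→0:  nop
4. deliver 0→3:  <3:foll b5 ->
5. deliver 3→0:  <0:lead b5 ->
6. deliver 0→1:  <1:foll b5 ->
7. deliver 1→0:  nop
8. propose(0,'z'):  nop
9. deliver 0→1:  <1:foll b5 z>
10. deliver 1→0:  nop
11. deliver 0→4:  <4:foll b5 ->
12. deliver 4→0:  nop
13. deliver 0→2:  <2:foll b5 z>
14. deliver 2→0:  <0:lead b5 z>
15. deliver 0→3:  <3:foll b5 z>
16. deliver 3→0:  nop
17. timeout(2):  <2:cand b12 z>
18. deliver 2→0:  <0:foll b12 z>
19. deliver 0→2:  nop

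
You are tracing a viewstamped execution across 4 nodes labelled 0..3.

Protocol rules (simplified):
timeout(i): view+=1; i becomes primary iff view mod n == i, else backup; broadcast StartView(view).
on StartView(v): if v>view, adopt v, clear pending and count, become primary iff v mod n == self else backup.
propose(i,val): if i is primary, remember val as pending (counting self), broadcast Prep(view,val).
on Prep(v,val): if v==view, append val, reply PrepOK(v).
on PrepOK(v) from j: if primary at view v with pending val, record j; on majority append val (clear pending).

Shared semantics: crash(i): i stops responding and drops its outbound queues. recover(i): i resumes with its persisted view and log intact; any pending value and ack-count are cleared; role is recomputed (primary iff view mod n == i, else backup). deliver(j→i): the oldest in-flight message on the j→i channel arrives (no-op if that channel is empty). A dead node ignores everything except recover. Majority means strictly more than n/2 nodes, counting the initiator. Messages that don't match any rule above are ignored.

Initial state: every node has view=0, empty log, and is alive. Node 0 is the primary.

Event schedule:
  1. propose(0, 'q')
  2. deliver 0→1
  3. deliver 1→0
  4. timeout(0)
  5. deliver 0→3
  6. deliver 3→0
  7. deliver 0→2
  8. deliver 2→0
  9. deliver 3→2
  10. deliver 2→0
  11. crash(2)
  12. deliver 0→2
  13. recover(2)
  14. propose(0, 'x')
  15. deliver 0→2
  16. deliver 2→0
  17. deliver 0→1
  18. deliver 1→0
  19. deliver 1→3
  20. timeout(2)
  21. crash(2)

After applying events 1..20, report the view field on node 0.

1

[1] propose(0,'q') → ∅
[2] deliver 0→1 → N1(back v0 [q])
[3] deliver 1→0 → ∅
[4] timeout(0) → N0(back v1 [-])
[5] deliver 0→3 → N3(back v0 [q])
[6] deliver 3→0 → ∅
[7] deliver 0→2 → N2(back v0 [q])
[8] deliver 2→0 → ∅
[9] deliver 3→2 → ∅
[10] deliver 2→0 → ∅
[11] crash(2) → N2(✗back v0 [q])
[12] deliver 0→2 → ∅
[13] recover(2) → N2(back v0 [q])
[14] propose(0,'x') → ∅
[15] deliver 0→2 → N2(back v1 [q])
[16] deliver 2→0 → ∅
[17] deliver 0→1 → N1(prim v1 [q])
[18] deliver 1→0 → ∅
[19] deliver 1→3 → ∅
[20] timeout(2) → N2(prim v2 [q])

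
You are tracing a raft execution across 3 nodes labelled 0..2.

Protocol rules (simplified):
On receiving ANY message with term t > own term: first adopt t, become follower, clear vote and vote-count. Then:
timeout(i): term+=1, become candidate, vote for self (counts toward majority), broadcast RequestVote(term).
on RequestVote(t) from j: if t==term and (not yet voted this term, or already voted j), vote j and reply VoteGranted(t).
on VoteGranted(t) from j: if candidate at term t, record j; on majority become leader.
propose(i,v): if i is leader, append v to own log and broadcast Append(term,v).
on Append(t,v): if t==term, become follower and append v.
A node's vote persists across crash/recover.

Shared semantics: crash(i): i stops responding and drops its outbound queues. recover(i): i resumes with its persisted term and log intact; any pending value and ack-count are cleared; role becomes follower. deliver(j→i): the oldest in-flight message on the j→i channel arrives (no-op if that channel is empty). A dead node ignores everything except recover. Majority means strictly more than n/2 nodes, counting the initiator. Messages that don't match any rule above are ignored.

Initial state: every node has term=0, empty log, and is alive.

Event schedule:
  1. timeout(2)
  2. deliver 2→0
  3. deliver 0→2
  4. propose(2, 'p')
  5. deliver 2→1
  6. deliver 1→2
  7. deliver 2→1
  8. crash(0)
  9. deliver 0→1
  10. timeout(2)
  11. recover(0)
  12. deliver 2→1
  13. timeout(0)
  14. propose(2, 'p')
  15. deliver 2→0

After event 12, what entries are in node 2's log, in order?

e1 timeout(2): 2[cand,t=1,-]
e2 deliver 2→0: 0[foll,t=1,-]
e3 deliver 0→2: 2[lead,t=1,-]
e4 propose(2,'p'): 2[lead,t=1,p]
e5 deliver 2→1: 1[foll,t=1,-]
e6 deliver 1→2: ·
e7 deliver 2→1: 1[foll,t=1,p]
e8 crash(0): 0[✗foll,t=1,-]
e9 deliver 0→1: ·
e10 timeout(2): 2[cand,t=2,p]
e11 recover(0): 0[foll,t=1,-]
e12 deliver 2→1: 1[foll,t=2,p]

p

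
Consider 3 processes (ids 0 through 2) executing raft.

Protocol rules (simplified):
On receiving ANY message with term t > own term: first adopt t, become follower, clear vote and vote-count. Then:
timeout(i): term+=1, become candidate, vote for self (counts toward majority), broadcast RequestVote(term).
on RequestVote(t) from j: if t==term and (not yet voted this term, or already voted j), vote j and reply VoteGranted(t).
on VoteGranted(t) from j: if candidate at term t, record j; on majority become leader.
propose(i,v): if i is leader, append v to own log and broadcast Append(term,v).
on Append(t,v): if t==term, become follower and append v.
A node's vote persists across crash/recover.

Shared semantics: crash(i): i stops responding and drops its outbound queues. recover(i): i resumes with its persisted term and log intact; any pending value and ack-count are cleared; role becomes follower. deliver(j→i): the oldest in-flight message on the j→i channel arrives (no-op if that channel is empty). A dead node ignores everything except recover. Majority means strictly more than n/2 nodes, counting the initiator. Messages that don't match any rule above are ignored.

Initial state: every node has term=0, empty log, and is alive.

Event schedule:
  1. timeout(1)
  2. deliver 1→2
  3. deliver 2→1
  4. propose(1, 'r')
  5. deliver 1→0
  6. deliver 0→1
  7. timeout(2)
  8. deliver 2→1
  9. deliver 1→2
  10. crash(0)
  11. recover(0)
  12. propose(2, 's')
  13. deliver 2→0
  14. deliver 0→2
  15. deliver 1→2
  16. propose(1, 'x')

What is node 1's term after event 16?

2

e1 timeout(1): 1[cand,t=1,-]
e2 deliver 1→2: 2[foll,t=1,-]
e3 deliver 2→1: 1[lead,t=1,-]
e4 propose(1,'r'): 1[lead,t=1,r]
e5 deliver 1→0: 0[foll,t=1,-]
e6 deliver 0→1: ·
e7 timeout(2): 2[cand,t=2,-]
e8 deliver 2→1: 1[foll,t=2,r]
e9 deliver 1→2: ·
e10 crash(0): 0[✗foll,t=1,-]
e11 recover(0): 0[foll,t=1,-]
e12 propose(2,'s'): ·
e13 deliver 2→0: 0[foll,t=2,-]
e14 deliver 0→2: 2[lead,t=2,-]
e15 deliver 1→2: ·
e16 propose(1,'x'): ·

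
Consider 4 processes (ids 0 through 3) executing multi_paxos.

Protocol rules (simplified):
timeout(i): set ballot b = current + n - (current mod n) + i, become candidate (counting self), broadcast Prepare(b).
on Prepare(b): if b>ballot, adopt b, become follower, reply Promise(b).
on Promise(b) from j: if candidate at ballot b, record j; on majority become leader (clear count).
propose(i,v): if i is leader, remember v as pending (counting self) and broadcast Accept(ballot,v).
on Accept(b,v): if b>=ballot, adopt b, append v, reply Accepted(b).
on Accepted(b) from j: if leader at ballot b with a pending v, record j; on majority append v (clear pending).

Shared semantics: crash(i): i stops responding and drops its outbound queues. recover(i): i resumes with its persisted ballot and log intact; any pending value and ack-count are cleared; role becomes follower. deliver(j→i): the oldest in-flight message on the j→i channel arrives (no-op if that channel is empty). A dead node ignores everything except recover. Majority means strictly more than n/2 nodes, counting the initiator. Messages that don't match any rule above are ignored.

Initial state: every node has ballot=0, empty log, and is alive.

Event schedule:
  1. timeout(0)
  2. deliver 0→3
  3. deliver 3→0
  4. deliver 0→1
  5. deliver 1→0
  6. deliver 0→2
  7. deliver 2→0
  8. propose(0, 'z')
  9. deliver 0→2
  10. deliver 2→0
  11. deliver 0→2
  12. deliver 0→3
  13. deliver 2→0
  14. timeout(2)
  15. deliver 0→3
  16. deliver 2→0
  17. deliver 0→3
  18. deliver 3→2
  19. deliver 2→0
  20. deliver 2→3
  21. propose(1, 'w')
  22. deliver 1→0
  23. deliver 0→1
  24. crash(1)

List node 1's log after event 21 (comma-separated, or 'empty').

step 1 timeout(0): 0={cand,b=4,log=-}
step 2 deliver 0→3: 3={foll,b=4,log=-}
step 3 deliver 3→0: —
step 4 deliver 0→1: 1={foll,b=4,log=-}
step 5 deliver 1→0: 0={lead,b=4,log=-}
step 6 deliver 0→2: 2={foll,b=4,log=-}
step 7 deliver 2→0: —
step 8 propose(0,'z'): —
step 9 deliver 0→2: 2={foll,b=4,log=z}
step 10 deliver 2→0: —
step 11 deliver 0→2: —
step 12 deliver 0→3: 3={foll,b=4,log=z}
step 13 deliver 2→0: —
step 14 timeout(2): 2={cand,b=10,log=z}
step 15 deliver 0→3: —
step 16 deliver 2→0: 0={foll,b=10,log=-}
step 17 deliver 0→3: —
step 18 deliver 3→2: —
step 19 deliver 2→0: —
step 20 deliver 2→3: 3={foll,b=10,log=z}
step 21 propose(1,'w'): —

empty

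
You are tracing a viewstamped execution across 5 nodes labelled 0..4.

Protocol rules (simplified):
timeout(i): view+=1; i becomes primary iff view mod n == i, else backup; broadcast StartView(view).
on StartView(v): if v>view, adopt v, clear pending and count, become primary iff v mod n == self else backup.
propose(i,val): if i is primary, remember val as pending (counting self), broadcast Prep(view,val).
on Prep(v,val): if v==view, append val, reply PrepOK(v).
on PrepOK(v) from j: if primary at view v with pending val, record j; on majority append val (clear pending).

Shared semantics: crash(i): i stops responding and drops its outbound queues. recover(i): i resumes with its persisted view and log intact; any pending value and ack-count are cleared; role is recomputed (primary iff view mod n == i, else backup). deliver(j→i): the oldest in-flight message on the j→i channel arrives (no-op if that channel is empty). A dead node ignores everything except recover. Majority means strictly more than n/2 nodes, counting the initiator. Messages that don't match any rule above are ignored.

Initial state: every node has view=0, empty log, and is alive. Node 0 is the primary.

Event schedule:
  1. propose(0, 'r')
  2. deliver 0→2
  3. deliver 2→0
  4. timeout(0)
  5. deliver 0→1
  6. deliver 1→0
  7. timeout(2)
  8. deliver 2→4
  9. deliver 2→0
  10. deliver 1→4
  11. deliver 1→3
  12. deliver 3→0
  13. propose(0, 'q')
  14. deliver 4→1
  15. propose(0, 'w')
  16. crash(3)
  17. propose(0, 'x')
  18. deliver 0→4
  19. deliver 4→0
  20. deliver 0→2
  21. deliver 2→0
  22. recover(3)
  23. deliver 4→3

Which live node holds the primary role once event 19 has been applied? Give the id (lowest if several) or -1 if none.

step 1 propose(0,'r'): —
step 2 deliver 0→2: 2={back,v=0,log=r}
step 3 deliver 2→0: —
step 4 timeout(0): 0={back,v=1,log=-}
step 5 deliver 0→1: 1={back,v=0,log=r}
step 6 deliver 1→0: —
step 7 timeout(2): 2={back,v=1,log=r}
step 8 deliver 2→4: 4={back,v=1,log=-}
step 9 deliver 2→0: —
step 10 deliver 1→4: —
step 11 deliver 1→3: —
step 12 deliver 3→0: —
step 13 propose(0,'q'): —
step 14 deliver 4→1: —
step 15 propose(0,'w'): —
step 16 crash(3): 3={✗back,v=0,log=-}
step 17 propose(0,'x'): —
step 18 deliver 0→4: —
step 19 deliver 4→0: —

-1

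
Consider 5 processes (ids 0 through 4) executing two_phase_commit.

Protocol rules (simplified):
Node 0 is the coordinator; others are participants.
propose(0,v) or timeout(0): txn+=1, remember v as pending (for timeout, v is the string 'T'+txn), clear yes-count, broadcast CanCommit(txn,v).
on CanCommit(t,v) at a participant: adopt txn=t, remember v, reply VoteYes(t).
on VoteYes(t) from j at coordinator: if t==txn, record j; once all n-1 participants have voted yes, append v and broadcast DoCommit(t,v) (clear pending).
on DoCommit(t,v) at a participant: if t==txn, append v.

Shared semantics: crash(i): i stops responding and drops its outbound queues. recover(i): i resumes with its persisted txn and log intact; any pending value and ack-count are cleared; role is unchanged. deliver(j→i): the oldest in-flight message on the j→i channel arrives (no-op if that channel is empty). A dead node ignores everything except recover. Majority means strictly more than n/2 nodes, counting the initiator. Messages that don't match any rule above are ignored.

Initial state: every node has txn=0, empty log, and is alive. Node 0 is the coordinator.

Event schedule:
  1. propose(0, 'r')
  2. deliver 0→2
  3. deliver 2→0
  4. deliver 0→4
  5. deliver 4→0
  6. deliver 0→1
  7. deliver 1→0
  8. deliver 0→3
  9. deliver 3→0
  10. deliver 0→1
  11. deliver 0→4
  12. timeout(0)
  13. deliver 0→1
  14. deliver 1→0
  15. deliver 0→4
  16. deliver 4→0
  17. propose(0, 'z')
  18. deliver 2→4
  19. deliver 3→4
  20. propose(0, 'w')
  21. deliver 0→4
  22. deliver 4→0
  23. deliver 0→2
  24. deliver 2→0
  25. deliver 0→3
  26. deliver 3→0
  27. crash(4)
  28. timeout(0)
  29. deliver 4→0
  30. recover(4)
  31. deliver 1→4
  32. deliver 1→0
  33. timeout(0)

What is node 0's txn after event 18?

3

1. propose(0,'r'):  <0:coor t1 ->
2. deliver 0→2:  <2:part t1 ->
3. deliver 2→0:  nop
4. deliver 0→4:  <4:part t1 ->
5. deliver 4→0:  nop
6. deliver 0→1:  <1:part t1 ->
7. deliver 1→0:  nop
8. deliver 0→3:  <3:part t1 ->
9. deliver 3→0:  <0:coor t1 r>
10. deliver 0→1:  <1:part t1 r>
11. deliver 0→4:  <4:part t1 r>
12. timeout(0):  <0:coor t2 r>
13. deliver 0→1:  <1:part t2 r>
14. deliver 1→0:  nop
15. deliver 0→4:  <4:part t2 r>
16. deliver 4→0:  nop
17. propose(0,'z'):  <0:coor t3 r>
18. deliver 2→4:  nop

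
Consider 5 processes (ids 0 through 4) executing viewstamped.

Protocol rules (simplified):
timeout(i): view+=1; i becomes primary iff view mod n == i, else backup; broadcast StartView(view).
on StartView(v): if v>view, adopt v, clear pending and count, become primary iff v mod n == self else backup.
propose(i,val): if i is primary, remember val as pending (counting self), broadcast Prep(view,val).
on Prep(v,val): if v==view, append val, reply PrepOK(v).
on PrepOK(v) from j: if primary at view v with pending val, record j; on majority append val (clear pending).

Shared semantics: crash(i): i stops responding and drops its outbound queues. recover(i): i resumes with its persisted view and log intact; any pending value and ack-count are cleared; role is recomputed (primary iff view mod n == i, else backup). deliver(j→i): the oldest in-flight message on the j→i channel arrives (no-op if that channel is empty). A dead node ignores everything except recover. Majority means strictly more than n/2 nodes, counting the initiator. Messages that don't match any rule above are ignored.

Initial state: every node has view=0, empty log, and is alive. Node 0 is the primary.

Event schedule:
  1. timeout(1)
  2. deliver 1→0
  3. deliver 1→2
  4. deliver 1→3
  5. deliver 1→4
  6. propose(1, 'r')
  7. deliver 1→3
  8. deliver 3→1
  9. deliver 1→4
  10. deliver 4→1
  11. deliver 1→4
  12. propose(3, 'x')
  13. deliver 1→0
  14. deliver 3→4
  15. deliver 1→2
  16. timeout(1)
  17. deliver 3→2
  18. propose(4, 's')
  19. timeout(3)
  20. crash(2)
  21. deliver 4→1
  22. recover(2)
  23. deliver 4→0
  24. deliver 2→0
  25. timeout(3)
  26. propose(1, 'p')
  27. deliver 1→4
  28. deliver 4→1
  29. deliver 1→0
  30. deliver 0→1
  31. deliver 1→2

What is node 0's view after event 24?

1

[1] timeout(1) → N1(prim v1 [-])
[2] deliver 1→0 → N0(back v1 [-])
[3] deliver 1→2 → N2(back v1 [-])
[4] deliver 1→3 → N3(back v1 [-])
[5] deliver 1→4 → N4(back v1 [-])
[6] propose(1,'r') → ∅
[7] deliver 1→3 → N3(back v1 [r])
[8] deliver 3→1 → ∅
[9] deliver 1→4 → N4(back v1 [r])
[10] deliver 4→1 → N1(prim v1 [r])
[11] deliver 1→4 → ∅
[12] propose(3,'x') → ∅
[13] deliver 1→0 → N0(back v1 [r])
[14] deliver 3→4 → ∅
[15] deliver 1→2 → N2(back v1 [r])
[16] timeout(1) → N1(back v2 [r])
[17] deliver 3→2 → ∅
[18] propose(4,'s') → ∅
[19] timeout(3) → N3(back v2 [r])
[20] crash(2) → N2(✗back v1 [r])
[21] deliver 4→1 → ∅
[22] recover(2) → N2(back v1 [r])
[23] deliver 4→0 → ∅
[24] deliver 2→0 → ∅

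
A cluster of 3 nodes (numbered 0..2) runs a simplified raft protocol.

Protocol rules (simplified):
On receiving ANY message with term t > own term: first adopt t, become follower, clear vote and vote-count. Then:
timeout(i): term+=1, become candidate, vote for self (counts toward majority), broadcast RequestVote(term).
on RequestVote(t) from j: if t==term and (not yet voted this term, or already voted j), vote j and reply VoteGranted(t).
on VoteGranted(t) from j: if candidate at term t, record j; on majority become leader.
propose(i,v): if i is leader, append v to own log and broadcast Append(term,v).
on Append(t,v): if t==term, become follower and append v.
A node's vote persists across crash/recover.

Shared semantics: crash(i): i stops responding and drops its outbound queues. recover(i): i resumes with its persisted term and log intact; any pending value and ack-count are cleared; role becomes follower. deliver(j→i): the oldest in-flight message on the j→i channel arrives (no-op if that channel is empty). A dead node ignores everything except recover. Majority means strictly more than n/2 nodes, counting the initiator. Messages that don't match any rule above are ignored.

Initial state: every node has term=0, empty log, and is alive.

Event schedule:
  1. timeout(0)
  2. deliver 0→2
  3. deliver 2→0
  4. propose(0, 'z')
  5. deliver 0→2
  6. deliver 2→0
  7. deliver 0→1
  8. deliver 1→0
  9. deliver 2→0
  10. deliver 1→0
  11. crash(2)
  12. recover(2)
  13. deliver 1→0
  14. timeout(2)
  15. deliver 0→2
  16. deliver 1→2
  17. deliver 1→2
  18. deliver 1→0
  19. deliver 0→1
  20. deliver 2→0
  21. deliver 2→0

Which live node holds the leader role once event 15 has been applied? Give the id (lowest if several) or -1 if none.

0

step 1 timeout(0): 0={cand,t=1,log=-}
step 2 deliver 0→2: 2={foll,t=1,log=-}
step 3 deliver 2→0: 0={lead,t=1,log=-}
step 4 propose(0,'z'): 0={lead,t=1,log=z}
step 5 deliver 0→2: 2={foll,t=1,log=z}
step 6 deliver 2→0: —
step 7 deliver 0→1: 1={foll,t=1,log=-}
step 8 deliver 1→0: —
step 9 deliver 2→0: —
step 10 deliver 1→0: —
step 11 crash(2): 2={✗foll,t=1,log=z}
step 12 recover(2): 2={foll,t=1,log=z}
step 13 deliver 1→0: —
step 14 timeout(2): 2={cand,t=2,log=z}
step 15 deliver 0→2: —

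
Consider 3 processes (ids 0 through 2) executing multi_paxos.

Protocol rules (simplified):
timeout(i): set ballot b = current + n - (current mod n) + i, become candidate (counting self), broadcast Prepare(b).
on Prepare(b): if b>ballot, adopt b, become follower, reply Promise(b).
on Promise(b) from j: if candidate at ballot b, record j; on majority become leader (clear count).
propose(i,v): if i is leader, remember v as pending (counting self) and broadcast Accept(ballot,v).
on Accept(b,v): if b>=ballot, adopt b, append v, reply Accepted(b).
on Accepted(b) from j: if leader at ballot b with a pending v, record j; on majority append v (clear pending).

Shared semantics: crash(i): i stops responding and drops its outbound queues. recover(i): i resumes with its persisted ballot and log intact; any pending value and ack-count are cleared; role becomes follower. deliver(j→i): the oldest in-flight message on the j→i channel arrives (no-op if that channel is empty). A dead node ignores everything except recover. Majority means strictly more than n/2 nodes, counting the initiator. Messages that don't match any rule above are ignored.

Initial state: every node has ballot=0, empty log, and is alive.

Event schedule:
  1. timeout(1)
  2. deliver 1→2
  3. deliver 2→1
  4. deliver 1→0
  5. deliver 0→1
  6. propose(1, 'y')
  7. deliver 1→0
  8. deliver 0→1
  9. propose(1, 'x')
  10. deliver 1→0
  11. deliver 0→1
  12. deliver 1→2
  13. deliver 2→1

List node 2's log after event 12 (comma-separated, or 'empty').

step 1 timeout(1): 1={cand,b=4,log=-}
step 2 deliver 1→2: 2={foll,b=4,log=-}
step 3 deliver 2→1: 1={lead,b=4,log=-}
step 4 deliver 1→0: 0={foll,b=4,log=-}
step 5 deliver 0→1: —
step 6 propose(1,'y'): —
step 7 deliver 1→0: 0={foll,b=4,log=y}
step 8 deliver 0→1: 1={lead,b=4,log=y}
step 9 propose(1,'x'): —
step 10 deliver 1→0: 0={foll,b=4,log=y,x}
step 11 deliver 0→1: 1={lead,b=4,log=y,x}
step 12 deliver 1→2: 2={foll,b=4,log=y}

y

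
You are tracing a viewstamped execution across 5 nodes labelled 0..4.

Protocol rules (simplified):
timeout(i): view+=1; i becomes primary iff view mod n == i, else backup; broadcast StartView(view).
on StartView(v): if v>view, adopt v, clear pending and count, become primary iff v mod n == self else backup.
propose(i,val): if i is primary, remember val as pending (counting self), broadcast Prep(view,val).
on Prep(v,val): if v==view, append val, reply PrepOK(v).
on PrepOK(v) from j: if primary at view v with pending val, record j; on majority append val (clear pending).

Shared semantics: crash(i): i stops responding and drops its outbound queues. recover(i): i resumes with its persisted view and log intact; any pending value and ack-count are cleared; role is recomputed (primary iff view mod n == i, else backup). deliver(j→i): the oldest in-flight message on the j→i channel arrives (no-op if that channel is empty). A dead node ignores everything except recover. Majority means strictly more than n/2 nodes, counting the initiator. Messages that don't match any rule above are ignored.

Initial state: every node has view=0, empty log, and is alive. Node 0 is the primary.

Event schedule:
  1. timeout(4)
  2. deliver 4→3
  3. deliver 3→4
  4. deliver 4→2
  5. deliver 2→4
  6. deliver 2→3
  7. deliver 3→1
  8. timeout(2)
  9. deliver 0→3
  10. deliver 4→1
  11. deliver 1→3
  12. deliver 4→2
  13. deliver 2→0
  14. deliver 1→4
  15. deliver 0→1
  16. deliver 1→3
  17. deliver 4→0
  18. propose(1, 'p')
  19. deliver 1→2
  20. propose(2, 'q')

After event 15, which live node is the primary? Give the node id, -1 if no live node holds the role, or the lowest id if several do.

[1] timeout(4) → N4(back v1 [-])
[2] deliver 4→3 → N3(back v1 [-])
[3] deliver 3→4 → ∅
[4] deliver 4→2 → N2(back v1 [-])
[5] deliver 2→4 → ∅
[6] deliver 2→3 → ∅
[7] deliver 3→1 → ∅
[8] timeout(2) → N2(prim v2 [-])
[9] deliver 0→3 → ∅
[10] deliver 4→1 → N1(prim v1 [-])
[11] deliver 1→3 → ∅
[12] deliver 4→2 → ∅
[13] deliver 2→0 → N0(back v2 [-])
[14] deliver 1→4 → ∅
[15] deliver 0→1 → ∅

1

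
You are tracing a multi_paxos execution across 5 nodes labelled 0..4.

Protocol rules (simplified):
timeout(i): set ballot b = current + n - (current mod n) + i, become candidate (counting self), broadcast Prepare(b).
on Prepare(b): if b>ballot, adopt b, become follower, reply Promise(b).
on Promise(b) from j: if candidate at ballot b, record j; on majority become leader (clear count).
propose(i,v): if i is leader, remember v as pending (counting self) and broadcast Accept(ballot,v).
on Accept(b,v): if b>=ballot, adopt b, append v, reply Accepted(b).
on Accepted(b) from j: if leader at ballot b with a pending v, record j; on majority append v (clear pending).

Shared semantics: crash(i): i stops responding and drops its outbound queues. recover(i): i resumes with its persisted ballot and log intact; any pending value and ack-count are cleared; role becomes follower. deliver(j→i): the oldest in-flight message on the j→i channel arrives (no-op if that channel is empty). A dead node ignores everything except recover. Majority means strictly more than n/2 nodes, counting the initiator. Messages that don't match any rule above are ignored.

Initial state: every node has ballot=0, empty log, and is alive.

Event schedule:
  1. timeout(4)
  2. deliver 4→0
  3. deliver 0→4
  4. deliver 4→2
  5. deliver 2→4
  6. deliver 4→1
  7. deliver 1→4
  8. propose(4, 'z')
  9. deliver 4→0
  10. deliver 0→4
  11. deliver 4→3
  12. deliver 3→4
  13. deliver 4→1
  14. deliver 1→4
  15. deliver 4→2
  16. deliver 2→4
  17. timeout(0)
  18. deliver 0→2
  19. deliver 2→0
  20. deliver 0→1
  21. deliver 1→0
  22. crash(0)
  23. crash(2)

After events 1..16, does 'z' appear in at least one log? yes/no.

after 1 — timeout(4): n4:cand/b9/[-]
after 2 — deliver 4→0: n0:foll/b9/[-]
after 3 — deliver 0→4: ·
after 4 — deliver 4→2: n2:foll/b9/[-]
after 5 — deliver 2→4: n4:lead/b9/[-]
after 6 — deliver 4→1: n1:foll/b9/[-]
after 7 — deliver 1→4: ·
after 8 — propose(4,'z'): ·
after 9 — deliver 4→0: n0:foll/b9/[z]
after 10 — deliver 0→4: ·
after 11 — deliver 4→3: n3:foll/b9/[-]
after 12 — deliver 3→4: ·
after 13 — deliver 4→1: n1:foll/b9/[z]
after 14 — deliver 1→4: n4:lead/b9/[z]
after 15 — deliver 4→2: n2:foll/b9/[z]
after 16 — deliver 2→4: ·

yes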